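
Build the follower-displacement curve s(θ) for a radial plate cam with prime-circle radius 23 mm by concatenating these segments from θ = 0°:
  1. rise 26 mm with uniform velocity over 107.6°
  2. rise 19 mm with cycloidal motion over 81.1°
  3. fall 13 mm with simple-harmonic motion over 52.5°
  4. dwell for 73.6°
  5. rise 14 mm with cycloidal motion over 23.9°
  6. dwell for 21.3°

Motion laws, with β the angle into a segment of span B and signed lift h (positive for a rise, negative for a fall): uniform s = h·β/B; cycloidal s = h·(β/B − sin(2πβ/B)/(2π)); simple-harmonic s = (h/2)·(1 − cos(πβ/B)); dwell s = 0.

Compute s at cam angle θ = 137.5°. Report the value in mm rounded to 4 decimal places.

seg 1 [0°–107.6°] uniform, h=26: full span → s += 26 → s = 26.0000
seg 2 [107.6°–188.7°] cycloidal, h=19: θ=137.5° here. β=29.9, B=81.1. 19·(0.3687 − sin(2π·0.3687)/(2π)) = 4.7835 → s = 30.7835

30.7835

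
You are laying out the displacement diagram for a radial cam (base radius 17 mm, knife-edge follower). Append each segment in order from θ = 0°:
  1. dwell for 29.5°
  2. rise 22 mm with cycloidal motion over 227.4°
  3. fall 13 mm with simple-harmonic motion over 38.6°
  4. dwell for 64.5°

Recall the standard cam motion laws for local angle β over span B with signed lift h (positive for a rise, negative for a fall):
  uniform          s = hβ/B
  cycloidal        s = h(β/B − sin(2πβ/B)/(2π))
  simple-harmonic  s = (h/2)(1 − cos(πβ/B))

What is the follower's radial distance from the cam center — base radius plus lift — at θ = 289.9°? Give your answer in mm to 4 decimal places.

seg 1 [0°–29.5°] dwell: s stays 0.0000
seg 2 [29.5°–256.9°] cycloidal, h=22: full span → s += 22 → s = 22.0000
seg 3 [256.9°–295.5°] simple-harmonic, h=-13: θ=289.9° here. β=33, B=38.6. -13/2·(1 − cos(π·0.8549)) = -12.3365 → s = 9.6635
radial distance = base radius + s = 17 + 9.6635 = 26.6635

26.6635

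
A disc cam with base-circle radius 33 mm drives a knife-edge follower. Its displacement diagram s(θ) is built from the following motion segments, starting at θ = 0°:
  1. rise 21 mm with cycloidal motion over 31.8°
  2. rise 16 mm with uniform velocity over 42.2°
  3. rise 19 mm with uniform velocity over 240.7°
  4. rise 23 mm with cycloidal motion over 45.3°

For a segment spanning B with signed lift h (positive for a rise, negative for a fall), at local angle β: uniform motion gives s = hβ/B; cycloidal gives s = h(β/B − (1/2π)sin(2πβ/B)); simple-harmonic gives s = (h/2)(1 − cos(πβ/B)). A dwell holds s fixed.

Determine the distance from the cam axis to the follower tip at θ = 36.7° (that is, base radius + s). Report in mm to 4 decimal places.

seg 1 [0°–31.8°] cycloidal, h=21: full span → s += 21 → s = 21.0000
seg 2 [31.8°–74°] uniform, h=16: θ=36.7° here. β=4.9, B=42.2. 16·4.9/42.2 = 1.8578 → s = 22.8578
radial distance = base radius + s = 33 + 22.8578 = 55.8578

55.8578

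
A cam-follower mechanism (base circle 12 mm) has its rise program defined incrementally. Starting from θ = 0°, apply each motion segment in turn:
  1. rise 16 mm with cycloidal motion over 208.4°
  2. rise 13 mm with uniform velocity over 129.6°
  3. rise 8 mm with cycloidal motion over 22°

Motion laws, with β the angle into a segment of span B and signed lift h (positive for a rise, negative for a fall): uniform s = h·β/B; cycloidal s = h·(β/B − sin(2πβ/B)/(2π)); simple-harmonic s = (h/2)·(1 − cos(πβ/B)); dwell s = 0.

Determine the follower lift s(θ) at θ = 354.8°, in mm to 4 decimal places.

seg 1 [0°–208.4°] cycloidal, h=16: full span → s += 16 → s = 16.0000
seg 2 [208.4°–338°] uniform, h=13: full span → s += 13 → s = 29.0000
seg 3 [338°–360°] cycloidal, h=8: θ=354.8° here. β=16.8, B=22. 8·(0.7636 − sin(2π·0.7636)/(2π)) = 7.3777 → s = 36.3777

36.3777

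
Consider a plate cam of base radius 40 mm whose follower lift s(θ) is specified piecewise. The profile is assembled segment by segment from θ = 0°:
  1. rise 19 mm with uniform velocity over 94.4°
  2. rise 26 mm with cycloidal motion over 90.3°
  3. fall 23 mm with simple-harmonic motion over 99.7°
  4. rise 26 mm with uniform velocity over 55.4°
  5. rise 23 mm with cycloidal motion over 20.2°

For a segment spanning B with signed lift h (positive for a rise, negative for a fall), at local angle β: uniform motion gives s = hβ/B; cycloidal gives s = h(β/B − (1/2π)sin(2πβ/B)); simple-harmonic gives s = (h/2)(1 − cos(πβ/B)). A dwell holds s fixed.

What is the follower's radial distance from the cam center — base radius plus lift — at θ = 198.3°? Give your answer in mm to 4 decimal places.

seg 1 [0°–94.4°] uniform, h=19: full span → s += 19 → s = 19.0000
seg 2 [94.4°–184.7°] cycloidal, h=26: full span → s += 26 → s = 45.0000
seg 3 [184.7°–284.4°] simple-harmonic, h=-23: θ=198.3° here. β=13.6, B=99.7. -23/2·(1 − cos(π·0.1364)) = -1.0399 → s = 43.9601
radial distance = base radius + s = 40 + 43.9601 = 83.9601

83.9601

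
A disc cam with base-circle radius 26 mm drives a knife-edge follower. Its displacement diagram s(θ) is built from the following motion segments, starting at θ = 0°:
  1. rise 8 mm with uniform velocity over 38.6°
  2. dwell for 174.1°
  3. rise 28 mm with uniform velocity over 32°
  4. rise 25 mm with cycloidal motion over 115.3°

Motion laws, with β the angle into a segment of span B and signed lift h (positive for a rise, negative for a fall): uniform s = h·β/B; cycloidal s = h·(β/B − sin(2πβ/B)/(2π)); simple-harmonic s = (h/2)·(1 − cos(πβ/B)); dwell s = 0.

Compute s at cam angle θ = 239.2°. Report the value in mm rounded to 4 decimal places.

seg 1 [0°–38.6°] uniform, h=8: full span → s += 8 → s = 8.0000
seg 2 [38.6°–212.7°] dwell: s stays 8.0000
seg 3 [212.7°–244.7°] uniform, h=28: θ=239.2° here. β=26.5, B=32. 28·26.5/32 = 23.1875 → s = 31.1875

31.1875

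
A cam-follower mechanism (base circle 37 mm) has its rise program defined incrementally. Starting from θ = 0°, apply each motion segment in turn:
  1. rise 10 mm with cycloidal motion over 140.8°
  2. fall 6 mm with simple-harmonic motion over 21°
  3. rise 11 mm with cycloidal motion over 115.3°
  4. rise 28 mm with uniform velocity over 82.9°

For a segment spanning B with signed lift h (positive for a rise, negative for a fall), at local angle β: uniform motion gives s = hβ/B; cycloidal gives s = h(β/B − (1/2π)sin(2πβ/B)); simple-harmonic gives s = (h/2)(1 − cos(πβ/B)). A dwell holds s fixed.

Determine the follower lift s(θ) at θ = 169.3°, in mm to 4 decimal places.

seg 1 [0°–140.8°] cycloidal, h=10: full span → s += 10 → s = 10.0000
seg 2 [140.8°–161.8°] simple-harmonic, h=-6: full span → s += -6 → s = 4.0000
seg 3 [161.8°–277.1°] cycloidal, h=11: θ=169.3° here. β=7.5, B=115.3. 11·(0.0650 − sin(2π·0.0650)/(2π)) = 0.0198 → s = 4.0198

4.0198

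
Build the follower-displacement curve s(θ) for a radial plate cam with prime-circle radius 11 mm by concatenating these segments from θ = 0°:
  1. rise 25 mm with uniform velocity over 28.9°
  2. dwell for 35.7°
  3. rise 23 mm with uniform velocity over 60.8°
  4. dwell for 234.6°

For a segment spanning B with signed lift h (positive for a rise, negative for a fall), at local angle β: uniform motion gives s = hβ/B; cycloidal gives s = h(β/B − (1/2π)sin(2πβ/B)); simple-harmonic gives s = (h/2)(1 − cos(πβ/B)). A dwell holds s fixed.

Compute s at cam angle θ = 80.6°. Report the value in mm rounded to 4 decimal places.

seg 1 [0°–28.9°] uniform, h=25: full span → s += 25 → s = 25.0000
seg 2 [28.9°–64.6°] dwell: s stays 25.0000
seg 3 [64.6°–125.4°] uniform, h=23: θ=80.6° here. β=16, B=60.8. 23·16/60.8 = 6.0526 → s = 31.0526

31.0526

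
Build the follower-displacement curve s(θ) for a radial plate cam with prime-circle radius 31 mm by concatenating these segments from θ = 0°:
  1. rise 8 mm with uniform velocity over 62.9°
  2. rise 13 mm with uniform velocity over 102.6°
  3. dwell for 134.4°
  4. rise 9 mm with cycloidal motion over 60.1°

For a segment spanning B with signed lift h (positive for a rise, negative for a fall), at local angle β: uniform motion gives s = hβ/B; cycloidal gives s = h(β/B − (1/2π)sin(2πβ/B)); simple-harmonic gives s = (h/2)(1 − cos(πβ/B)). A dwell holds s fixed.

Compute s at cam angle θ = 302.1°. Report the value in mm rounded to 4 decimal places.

seg 1 [0°–62.9°] uniform, h=8: full span → s += 8 → s = 8.0000
seg 2 [62.9°–165.5°] uniform, h=13: full span → s += 13 → s = 21.0000
seg 3 [165.5°–299.9°] dwell: s stays 21.0000
seg 4 [299.9°–360°] cycloidal, h=9: θ=302.1° here. β=2.2, B=60.1. 9·(0.0366 − sin(2π·0.0366)/(2π)) = 0.0029 → s = 21.0029

21.0029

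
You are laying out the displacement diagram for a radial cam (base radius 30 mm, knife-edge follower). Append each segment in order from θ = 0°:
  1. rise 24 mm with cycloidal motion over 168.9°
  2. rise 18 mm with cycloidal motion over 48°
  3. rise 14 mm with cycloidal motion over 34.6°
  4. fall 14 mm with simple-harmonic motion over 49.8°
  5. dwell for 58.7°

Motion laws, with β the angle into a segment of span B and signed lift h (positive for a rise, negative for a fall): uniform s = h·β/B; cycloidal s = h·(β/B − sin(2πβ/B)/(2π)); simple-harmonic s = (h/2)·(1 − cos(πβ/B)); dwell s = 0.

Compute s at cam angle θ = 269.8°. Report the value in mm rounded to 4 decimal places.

seg 1 [0°–168.9°] cycloidal, h=24: full span → s += 24 → s = 24.0000
seg 2 [168.9°–216.9°] cycloidal, h=18: full span → s += 18 → s = 42.0000
seg 3 [216.9°–251.5°] cycloidal, h=14: full span → s += 14 → s = 56.0000
seg 4 [251.5°–301.3°] simple-harmonic, h=-14: θ=269.8° here. β=18.3, B=49.8. -14/2·(1 − cos(π·0.3675)) = -4.1690 → s = 51.8310

51.8310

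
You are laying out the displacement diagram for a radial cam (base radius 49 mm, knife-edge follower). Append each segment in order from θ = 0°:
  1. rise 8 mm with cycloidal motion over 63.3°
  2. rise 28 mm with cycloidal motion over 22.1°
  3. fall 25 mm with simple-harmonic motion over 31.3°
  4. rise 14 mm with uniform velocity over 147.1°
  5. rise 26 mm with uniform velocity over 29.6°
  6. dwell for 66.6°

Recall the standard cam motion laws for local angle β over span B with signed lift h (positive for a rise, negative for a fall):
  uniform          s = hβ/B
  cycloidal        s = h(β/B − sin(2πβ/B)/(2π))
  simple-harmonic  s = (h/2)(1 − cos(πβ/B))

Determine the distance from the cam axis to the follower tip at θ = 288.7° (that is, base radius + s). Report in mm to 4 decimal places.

seg 1 [0°–63.3°] cycloidal, h=8: full span → s += 8 → s = 8.0000
seg 2 [63.3°–85.4°] cycloidal, h=28: full span → s += 28 → s = 36.0000
seg 3 [85.4°–116.7°] simple-harmonic, h=-25: full span → s += -25 → s = 11.0000
seg 4 [116.7°–263.8°] uniform, h=14: full span → s += 14 → s = 25.0000
seg 5 [263.8°–293.4°] uniform, h=26: θ=288.7° here. β=24.9, B=29.6. 26·24.9/29.6 = 21.8716 → s = 46.8716
radial distance = base radius + s = 49 + 46.8716 = 95.8716

95.8716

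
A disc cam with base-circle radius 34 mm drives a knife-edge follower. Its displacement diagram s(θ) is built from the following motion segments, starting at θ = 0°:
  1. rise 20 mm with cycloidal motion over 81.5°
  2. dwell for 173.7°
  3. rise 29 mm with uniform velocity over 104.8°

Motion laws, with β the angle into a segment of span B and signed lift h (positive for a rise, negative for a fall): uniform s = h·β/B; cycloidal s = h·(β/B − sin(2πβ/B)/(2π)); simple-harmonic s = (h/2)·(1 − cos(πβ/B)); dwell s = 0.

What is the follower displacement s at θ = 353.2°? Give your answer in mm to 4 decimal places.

seg 1 [0°–81.5°] cycloidal, h=20: full span → s += 20 → s = 20.0000
seg 2 [81.5°–255.2°] dwell: s stays 20.0000
seg 3 [255.2°–360°] uniform, h=29: θ=353.2° here. β=98, B=104.8. 29·98/104.8 = 27.1183 → s = 47.1183

47.1183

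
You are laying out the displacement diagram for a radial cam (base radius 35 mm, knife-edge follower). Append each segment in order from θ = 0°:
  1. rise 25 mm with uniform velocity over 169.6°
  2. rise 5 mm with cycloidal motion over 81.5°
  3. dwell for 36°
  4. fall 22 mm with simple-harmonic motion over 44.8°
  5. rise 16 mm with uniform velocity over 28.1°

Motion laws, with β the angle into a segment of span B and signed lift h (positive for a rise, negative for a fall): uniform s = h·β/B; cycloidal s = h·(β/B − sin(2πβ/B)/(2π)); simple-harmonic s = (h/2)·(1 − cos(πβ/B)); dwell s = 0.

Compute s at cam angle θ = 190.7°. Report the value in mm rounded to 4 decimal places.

seg 1 [0°–169.6°] uniform, h=25: full span → s += 25 → s = 25.0000
seg 2 [169.6°–251.1°] cycloidal, h=5: θ=190.7° here. β=21.1, B=81.5. 5·(0.2589 − sin(2π·0.2589)/(2π)) = 0.4999 → s = 25.4999

25.4999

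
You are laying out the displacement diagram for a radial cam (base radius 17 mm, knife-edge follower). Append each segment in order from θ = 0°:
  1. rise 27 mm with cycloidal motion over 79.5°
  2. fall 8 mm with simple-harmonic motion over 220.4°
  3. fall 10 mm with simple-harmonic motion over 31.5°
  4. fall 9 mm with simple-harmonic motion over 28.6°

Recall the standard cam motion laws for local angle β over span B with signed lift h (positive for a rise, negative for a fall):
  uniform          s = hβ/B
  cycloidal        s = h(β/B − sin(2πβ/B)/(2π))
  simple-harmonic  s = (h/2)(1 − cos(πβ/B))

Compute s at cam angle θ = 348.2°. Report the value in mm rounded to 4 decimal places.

seg 1 [0°–79.5°] cycloidal, h=27: full span → s += 27 → s = 27.0000
seg 2 [79.5°–299.9°] simple-harmonic, h=-8: full span → s += -8 → s = 19.0000
seg 3 [299.9°–331.4°] simple-harmonic, h=-10: full span → s += -10 → s = 9.0000
seg 4 [331.4°–360°] simple-harmonic, h=-9: θ=348.2° here. β=16.8, B=28.6. -9/2·(1 − cos(π·0.5874)) = -5.7203 → s = 3.2797

3.2797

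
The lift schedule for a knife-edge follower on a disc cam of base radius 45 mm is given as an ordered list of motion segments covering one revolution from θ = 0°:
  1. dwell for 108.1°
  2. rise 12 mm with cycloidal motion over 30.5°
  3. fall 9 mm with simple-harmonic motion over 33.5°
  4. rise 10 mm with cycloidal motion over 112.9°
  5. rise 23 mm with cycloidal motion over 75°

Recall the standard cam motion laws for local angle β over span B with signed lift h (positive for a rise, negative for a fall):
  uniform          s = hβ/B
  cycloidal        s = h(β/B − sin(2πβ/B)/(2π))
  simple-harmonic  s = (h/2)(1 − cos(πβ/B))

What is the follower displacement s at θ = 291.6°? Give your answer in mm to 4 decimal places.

seg 1 [0°–108.1°] dwell: s stays 0.0000
seg 2 [108.1°–138.6°] cycloidal, h=12: full span → s += 12 → s = 12.0000
seg 3 [138.6°–172.1°] simple-harmonic, h=-9: full span → s += -9 → s = 3.0000
seg 4 [172.1°–285°] cycloidal, h=10: full span → s += 10 → s = 13.0000
seg 5 [285°–360°] cycloidal, h=23: θ=291.6° here. β=6.6, B=75. 23·(0.0880 − sin(2π·0.0880)/(2π)) = 0.1016 → s = 13.1016

13.1016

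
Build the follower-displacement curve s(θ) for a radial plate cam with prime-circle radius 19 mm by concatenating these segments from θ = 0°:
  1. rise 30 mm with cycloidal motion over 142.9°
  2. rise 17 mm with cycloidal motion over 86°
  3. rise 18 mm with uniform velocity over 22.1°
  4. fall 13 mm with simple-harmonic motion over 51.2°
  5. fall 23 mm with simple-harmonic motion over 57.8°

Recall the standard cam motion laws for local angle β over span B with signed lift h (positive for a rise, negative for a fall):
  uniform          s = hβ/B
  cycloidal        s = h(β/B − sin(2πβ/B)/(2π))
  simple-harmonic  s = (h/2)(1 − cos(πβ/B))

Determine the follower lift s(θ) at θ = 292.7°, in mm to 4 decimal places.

seg 1 [0°–142.9°] cycloidal, h=30: full span → s += 30 → s = 30.0000
seg 2 [142.9°–228.9°] cycloidal, h=17: full span → s += 17 → s = 47.0000
seg 3 [228.9°–251°] uniform, h=18: full span → s += 18 → s = 65.0000
seg 4 [251°–302.2°] simple-harmonic, h=-13: θ=292.7° here. β=41.7, B=51.2. -13/2·(1 − cos(π·0.8145)) = -11.9266 → s = 53.0734

53.0734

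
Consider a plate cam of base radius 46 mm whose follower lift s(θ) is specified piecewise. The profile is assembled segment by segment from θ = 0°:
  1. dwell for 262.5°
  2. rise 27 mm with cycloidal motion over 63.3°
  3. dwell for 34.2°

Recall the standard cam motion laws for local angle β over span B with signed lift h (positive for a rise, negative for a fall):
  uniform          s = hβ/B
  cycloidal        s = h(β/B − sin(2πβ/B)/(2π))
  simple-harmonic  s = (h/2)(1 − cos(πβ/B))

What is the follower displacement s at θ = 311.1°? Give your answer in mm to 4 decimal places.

seg 1 [0°–262.5°] dwell: s stays 0.0000
seg 2 [262.5°–325.8°] cycloidal, h=27: θ=311.1° here. β=48.6, B=63.3. 27·(0.7678 − sin(2π·0.7678)/(2π)) = 25.0003 → s = 25.0003

25.0003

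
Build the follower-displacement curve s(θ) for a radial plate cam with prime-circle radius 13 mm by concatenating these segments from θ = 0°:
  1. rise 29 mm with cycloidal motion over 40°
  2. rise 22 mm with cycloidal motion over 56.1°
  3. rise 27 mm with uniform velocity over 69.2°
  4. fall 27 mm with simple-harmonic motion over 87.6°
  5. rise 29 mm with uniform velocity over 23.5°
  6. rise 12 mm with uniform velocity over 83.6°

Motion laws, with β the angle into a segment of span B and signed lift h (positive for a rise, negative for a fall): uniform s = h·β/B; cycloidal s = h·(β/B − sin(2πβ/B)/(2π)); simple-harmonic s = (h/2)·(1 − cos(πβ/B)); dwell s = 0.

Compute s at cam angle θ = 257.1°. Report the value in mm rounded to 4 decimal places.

seg 1 [0°–40°] cycloidal, h=29: full span → s += 29 → s = 29.0000
seg 2 [40°–96.1°] cycloidal, h=22: full span → s += 22 → s = 51.0000
seg 3 [96.1°–165.3°] uniform, h=27: full span → s += 27 → s = 78.0000
seg 4 [165.3°–252.9°] simple-harmonic, h=-27: full span → s += -27 → s = 51.0000
seg 5 [252.9°–276.4°] uniform, h=29: θ=257.1° here. β=4.2, B=23.5. 29·4.2/23.5 = 5.1830 → s = 56.1830

56.1830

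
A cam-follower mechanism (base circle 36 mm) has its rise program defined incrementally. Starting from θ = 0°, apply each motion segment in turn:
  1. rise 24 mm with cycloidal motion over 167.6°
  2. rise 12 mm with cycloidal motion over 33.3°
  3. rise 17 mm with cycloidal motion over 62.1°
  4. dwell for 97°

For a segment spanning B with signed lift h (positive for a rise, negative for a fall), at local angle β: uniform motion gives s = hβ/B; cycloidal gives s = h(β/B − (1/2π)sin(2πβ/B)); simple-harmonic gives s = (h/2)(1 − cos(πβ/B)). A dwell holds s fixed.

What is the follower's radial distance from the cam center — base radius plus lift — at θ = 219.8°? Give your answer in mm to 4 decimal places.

seg 1 [0°–167.6°] cycloidal, h=24: full span → s += 24 → s = 24.0000
seg 2 [167.6°–200.9°] cycloidal, h=12: full span → s += 12 → s = 36.0000
seg 3 [200.9°–263°] cycloidal, h=17: θ=219.8° here. β=18.9, B=62.1. 17·(0.3043 − sin(2π·0.3043)/(2π)) = 2.6245 → s = 38.6245
radial distance = base radius + s = 36 + 38.6245 = 74.6245

74.6245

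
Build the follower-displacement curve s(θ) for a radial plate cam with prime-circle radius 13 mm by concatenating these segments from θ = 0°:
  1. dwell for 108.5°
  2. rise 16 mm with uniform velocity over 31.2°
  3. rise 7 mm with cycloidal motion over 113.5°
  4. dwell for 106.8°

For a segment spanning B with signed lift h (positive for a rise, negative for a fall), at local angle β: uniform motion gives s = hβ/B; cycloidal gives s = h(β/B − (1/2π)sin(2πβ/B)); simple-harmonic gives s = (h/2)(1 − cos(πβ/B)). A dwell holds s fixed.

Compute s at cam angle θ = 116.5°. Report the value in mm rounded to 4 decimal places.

seg 1 [0°–108.5°] dwell: s stays 0.0000
seg 2 [108.5°–139.7°] uniform, h=16: θ=116.5° here. β=8, B=31.2. 16·8/31.2 = 4.1026 → s = 4.1026

4.1026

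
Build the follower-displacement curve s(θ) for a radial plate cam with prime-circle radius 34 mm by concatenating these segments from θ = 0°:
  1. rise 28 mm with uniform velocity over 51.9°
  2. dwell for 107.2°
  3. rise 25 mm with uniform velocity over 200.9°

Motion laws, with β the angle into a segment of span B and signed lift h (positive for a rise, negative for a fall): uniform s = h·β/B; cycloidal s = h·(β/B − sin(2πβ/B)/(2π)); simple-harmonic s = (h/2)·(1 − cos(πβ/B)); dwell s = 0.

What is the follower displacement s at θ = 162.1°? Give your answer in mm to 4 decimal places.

seg 1 [0°–51.9°] uniform, h=28: full span → s += 28 → s = 28.0000
seg 2 [51.9°–159.1°] dwell: s stays 28.0000
seg 3 [159.1°–360°] uniform, h=25: θ=162.1° here. β=3, B=200.9. 25·3/200.9 = 0.3733 → s = 28.3733

28.3733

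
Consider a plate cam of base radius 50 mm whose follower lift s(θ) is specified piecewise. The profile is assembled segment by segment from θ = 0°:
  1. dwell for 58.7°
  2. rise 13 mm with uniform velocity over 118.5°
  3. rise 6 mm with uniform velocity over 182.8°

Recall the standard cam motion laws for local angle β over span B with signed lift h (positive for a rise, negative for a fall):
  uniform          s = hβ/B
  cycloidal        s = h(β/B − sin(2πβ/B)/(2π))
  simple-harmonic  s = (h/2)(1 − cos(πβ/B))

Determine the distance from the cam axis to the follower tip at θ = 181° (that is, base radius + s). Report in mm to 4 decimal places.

seg 1 [0°–58.7°] dwell: s stays 0.0000
seg 2 [58.7°–177.2°] uniform, h=13: full span → s += 13 → s = 13.0000
seg 3 [177.2°–360°] uniform, h=6: θ=181° here. β=3.8, B=182.8. 6·3.8/182.8 = 0.1247 → s = 13.1247
radial distance = base radius + s = 50 + 13.1247 = 63.1247

63.1247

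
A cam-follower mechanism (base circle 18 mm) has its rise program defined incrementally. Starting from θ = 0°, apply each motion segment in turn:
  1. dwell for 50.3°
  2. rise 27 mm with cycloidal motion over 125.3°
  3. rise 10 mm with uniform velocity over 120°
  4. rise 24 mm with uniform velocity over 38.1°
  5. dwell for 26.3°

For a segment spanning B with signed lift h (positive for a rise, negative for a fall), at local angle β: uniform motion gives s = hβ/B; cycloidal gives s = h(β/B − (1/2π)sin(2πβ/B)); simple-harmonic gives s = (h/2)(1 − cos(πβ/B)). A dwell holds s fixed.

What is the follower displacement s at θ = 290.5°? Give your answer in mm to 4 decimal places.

seg 1 [0°–50.3°] dwell: s stays 0.0000
seg 2 [50.3°–175.6°] cycloidal, h=27: full span → s += 27 → s = 27.0000
seg 3 [175.6°–295.6°] uniform, h=10: θ=290.5° here. β=114.9, B=120. 10·114.9/120 = 9.5750 → s = 36.5750

36.5750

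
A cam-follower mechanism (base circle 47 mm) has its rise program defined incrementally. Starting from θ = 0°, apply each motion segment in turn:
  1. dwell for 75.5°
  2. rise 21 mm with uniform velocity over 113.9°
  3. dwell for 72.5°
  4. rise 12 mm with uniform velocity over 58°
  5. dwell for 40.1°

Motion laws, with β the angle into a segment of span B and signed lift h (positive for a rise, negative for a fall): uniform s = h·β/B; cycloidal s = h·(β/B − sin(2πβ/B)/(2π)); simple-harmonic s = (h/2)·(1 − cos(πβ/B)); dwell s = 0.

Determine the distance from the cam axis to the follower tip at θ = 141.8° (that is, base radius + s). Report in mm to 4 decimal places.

seg 1 [0°–75.5°] dwell: s stays 0.0000
seg 2 [75.5°–189.4°] uniform, h=21: θ=141.8° here. β=66.3, B=113.9. 21·66.3/113.9 = 12.2239 → s = 12.2239
radial distance = base radius + s = 47 + 12.2239 = 59.2239

59.2239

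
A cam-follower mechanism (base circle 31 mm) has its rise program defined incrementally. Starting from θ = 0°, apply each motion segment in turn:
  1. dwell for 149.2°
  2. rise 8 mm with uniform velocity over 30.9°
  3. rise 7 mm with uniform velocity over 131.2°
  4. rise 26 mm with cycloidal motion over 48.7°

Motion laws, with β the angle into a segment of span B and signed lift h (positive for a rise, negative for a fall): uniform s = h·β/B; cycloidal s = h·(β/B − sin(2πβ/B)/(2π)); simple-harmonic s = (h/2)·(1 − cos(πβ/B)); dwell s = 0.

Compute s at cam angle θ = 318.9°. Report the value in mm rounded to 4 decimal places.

seg 1 [0°–149.2°] dwell: s stays 0.0000
seg 2 [149.2°–180.1°] uniform, h=8: full span → s += 8 → s = 8.0000
seg 3 [180.1°–311.3°] uniform, h=7: full span → s += 7 → s = 15.0000
seg 4 [311.3°–360°] cycloidal, h=26: θ=318.9° here. β=7.6, B=48.7. 26·(0.1561 − sin(2π·0.1561)/(2π)) = 0.6196 → s = 15.6196

15.6196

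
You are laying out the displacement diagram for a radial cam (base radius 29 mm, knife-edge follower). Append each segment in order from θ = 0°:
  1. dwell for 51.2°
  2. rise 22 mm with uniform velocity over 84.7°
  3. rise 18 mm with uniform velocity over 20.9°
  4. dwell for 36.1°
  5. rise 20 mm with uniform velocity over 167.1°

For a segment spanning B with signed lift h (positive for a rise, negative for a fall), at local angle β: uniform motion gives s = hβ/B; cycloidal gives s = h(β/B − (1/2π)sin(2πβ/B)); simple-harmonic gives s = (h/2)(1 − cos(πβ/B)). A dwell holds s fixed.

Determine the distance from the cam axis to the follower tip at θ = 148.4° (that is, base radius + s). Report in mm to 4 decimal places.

seg 1 [0°–51.2°] dwell: s stays 0.0000
seg 2 [51.2°–135.9°] uniform, h=22: full span → s += 22 → s = 22.0000
seg 3 [135.9°–156.8°] uniform, h=18: θ=148.4° here. β=12.5, B=20.9. 18·12.5/20.9 = 10.7656 → s = 32.7656
radial distance = base radius + s = 29 + 32.7656 = 61.7656

61.7656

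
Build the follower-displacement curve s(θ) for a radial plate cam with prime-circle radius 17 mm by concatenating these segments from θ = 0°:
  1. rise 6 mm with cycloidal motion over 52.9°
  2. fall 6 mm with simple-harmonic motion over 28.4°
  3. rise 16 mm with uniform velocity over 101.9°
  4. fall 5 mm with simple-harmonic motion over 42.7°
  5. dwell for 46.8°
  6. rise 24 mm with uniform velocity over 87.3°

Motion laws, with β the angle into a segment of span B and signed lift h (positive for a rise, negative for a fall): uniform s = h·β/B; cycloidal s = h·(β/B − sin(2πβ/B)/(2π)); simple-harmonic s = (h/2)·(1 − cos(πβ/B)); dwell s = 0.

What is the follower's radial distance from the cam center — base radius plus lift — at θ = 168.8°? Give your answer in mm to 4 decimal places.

seg 1 [0°–52.9°] cycloidal, h=6: full span → s += 6 → s = 6.0000
seg 2 [52.9°–81.3°] simple-harmonic, h=-6: full span → s += -6 → s = 0.0000
seg 3 [81.3°–183.2°] uniform, h=16: θ=168.8° here. β=87.5, B=101.9. 16·87.5/101.9 = 13.7390 → s = 13.7390
radial distance = base radius + s = 17 + 13.7390 = 30.7390

30.7390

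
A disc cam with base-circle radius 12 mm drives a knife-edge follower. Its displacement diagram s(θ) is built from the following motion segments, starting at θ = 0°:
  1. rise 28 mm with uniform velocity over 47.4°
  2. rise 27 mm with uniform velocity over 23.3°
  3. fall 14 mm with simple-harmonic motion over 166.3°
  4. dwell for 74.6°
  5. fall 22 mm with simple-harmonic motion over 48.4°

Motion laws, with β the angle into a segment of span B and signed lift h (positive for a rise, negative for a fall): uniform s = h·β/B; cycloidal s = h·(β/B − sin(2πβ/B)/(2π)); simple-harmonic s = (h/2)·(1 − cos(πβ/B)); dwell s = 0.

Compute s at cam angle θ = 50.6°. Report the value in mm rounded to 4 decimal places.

seg 1 [0°–47.4°] uniform, h=28: full span → s += 28 → s = 28.0000
seg 2 [47.4°–70.7°] uniform, h=27: θ=50.6° here. β=3.2, B=23.3. 27·3.2/23.3 = 3.7082 → s = 31.7082

31.7082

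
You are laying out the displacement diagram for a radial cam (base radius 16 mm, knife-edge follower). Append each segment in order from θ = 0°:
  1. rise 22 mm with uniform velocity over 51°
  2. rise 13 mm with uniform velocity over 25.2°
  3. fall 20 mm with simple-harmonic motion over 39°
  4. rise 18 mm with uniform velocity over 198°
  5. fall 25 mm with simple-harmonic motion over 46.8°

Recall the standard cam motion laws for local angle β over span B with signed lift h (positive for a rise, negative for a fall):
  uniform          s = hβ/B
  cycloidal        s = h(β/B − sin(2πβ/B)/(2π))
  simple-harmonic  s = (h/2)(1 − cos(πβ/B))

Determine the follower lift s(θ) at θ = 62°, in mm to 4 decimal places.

seg 1 [0°–51°] uniform, h=22: full span → s += 22 → s = 22.0000
seg 2 [51°–76.2°] uniform, h=13: θ=62° here. β=11, B=25.2. 13·11/25.2 = 5.6746 → s = 27.6746

27.6746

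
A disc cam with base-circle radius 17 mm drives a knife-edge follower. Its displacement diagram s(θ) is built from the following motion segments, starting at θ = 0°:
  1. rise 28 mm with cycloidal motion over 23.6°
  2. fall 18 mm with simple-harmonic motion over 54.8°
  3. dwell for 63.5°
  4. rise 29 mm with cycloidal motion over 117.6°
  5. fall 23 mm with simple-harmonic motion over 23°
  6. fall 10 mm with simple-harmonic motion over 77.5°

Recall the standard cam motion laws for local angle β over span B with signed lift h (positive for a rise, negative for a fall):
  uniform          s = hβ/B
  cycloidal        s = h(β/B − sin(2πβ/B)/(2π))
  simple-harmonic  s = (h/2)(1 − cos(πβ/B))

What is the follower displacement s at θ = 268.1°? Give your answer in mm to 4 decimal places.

seg 1 [0°–23.6°] cycloidal, h=28: full span → s += 28 → s = 28.0000
seg 2 [23.6°–78.4°] simple-harmonic, h=-18: full span → s += -18 → s = 10.0000
seg 3 [78.4°–141.9°] dwell: s stays 10.0000
seg 4 [141.9°–259.5°] cycloidal, h=29: full span → s += 29 → s = 39.0000
seg 5 [259.5°–282.5°] simple-harmonic, h=-23: θ=268.1° here. β=8.6, B=23. -23/2·(1 − cos(π·0.3739)) = -7.0629 → s = 31.9371

31.9371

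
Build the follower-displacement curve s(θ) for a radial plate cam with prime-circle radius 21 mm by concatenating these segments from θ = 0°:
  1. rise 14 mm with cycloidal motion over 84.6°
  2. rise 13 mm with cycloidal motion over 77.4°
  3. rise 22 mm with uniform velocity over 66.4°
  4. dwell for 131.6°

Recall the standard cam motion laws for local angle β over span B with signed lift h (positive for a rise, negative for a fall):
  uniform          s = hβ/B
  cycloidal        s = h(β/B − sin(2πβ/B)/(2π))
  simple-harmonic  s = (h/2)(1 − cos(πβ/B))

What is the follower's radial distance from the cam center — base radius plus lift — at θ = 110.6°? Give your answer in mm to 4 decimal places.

seg 1 [0°–84.6°] cycloidal, h=14: full span → s += 14 → s = 14.0000
seg 2 [84.6°–162°] cycloidal, h=13: θ=110.6° here. β=26, B=77.4. 13·(0.3359 − sin(2π·0.3359)/(2π)) = 2.5921 → s = 16.5921
radial distance = base radius + s = 21 + 16.5921 = 37.5921

37.5921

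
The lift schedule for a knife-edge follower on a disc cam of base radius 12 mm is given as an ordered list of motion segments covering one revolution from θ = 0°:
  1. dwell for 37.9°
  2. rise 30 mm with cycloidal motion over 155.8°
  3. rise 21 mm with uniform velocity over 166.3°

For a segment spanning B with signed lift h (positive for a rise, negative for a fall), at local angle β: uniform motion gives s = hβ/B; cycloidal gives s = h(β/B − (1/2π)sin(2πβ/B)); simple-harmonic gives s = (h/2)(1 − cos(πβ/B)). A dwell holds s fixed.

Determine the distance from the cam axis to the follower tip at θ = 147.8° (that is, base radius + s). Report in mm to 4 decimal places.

seg 1 [0°–37.9°] dwell: s stays 0.0000
seg 2 [37.9°–193.7°] cycloidal, h=30: θ=147.8° here. β=109.9, B=155.8. 30·(0.7054 − sin(2π·0.7054)/(2π)) = 25.7501 → s = 25.7501
radial distance = base radius + s = 12 + 25.7501 = 37.7501

37.7501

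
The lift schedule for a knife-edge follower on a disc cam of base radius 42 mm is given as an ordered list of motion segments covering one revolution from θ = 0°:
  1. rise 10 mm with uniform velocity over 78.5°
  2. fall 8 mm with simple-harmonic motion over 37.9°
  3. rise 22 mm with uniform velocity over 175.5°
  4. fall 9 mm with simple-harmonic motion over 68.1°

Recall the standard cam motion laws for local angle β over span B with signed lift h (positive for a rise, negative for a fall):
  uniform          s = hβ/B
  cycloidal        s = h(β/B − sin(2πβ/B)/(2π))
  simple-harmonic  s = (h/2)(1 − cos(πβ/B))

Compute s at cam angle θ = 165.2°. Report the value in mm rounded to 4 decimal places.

seg 1 [0°–78.5°] uniform, h=10: full span → s += 10 → s = 10.0000
seg 2 [78.5°–116.4°] simple-harmonic, h=-8: full span → s += -8 → s = 2.0000
seg 3 [116.4°–291.9°] uniform, h=22: θ=165.2° here. β=48.8, B=175.5. 22·48.8/175.5 = 6.1174 → s = 8.1174

8.1174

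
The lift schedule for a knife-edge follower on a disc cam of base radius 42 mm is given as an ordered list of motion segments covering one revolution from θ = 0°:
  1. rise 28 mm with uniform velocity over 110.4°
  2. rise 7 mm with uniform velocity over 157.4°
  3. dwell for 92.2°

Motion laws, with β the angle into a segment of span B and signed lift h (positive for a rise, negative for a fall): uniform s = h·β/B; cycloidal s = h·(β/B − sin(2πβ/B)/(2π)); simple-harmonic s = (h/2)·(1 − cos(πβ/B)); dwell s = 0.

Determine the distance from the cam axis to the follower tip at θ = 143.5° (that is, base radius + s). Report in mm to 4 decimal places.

seg 1 [0°–110.4°] uniform, h=28: full span → s += 28 → s = 28.0000
seg 2 [110.4°–267.8°] uniform, h=7: θ=143.5° here. β=33.1, B=157.4. 7·33.1/157.4 = 1.4720 → s = 29.4720
radial distance = base radius + s = 42 + 29.4720 = 71.4720

71.4720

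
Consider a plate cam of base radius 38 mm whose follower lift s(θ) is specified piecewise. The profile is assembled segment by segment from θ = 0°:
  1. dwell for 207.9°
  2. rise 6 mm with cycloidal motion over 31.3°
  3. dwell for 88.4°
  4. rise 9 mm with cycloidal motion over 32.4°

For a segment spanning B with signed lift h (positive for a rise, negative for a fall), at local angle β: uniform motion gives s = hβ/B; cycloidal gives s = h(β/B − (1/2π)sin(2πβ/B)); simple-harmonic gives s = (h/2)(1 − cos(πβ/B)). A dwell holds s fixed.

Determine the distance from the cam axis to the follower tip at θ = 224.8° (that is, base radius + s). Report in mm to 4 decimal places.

seg 1 [0°–207.9°] dwell: s stays 0.0000
seg 2 [207.9°–239.2°] cycloidal, h=6: θ=224.8° here. β=16.9, B=31.3. 6·(0.5399 − sin(2π·0.5399)/(2π)) = 3.4767 → s = 3.4767
radial distance = base radius + s = 38 + 3.4767 = 41.4767

41.4767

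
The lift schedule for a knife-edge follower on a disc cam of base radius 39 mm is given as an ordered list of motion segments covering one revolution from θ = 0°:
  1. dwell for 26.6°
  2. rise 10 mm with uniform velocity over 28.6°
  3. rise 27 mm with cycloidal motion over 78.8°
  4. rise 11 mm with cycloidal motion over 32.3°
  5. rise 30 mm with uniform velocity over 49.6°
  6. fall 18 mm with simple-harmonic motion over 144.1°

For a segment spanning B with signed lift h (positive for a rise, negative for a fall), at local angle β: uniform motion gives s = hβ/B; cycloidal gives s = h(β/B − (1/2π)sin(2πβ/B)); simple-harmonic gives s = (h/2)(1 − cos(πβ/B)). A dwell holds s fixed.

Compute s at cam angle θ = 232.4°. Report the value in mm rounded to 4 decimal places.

seg 1 [0°–26.6°] dwell: s stays 0.0000
seg 2 [26.6°–55.2°] uniform, h=10: full span → s += 10 → s = 10.0000
seg 3 [55.2°–134°] cycloidal, h=27: full span → s += 27 → s = 37.0000
seg 4 [134°–166.3°] cycloidal, h=11: full span → s += 11 → s = 48.0000
seg 5 [166.3°–215.9°] uniform, h=30: full span → s += 30 → s = 78.0000
seg 6 [215.9°–360°] simple-harmonic, h=-18: θ=232.4° here. β=16.5, B=144.1. -18/2·(1 − cos(π·0.1145)) = -0.5761 → s = 77.4239

77.4239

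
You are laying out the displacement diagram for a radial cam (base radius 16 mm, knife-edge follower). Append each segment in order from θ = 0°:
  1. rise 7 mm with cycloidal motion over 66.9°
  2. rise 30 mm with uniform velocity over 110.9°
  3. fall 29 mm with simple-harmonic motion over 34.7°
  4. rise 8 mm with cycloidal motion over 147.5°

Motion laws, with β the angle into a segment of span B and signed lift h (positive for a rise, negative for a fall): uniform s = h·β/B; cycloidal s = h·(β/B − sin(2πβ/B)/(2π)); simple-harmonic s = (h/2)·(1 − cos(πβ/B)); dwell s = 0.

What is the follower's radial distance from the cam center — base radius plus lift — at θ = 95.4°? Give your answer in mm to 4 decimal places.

seg 1 [0°–66.9°] cycloidal, h=7: full span → s += 7 → s = 7.0000
seg 2 [66.9°–177.8°] uniform, h=30: θ=95.4° here. β=28.5, B=110.9. 30·28.5/110.9 = 7.7096 → s = 14.7096
radial distance = base radius + s = 16 + 14.7096 = 30.7096

30.7096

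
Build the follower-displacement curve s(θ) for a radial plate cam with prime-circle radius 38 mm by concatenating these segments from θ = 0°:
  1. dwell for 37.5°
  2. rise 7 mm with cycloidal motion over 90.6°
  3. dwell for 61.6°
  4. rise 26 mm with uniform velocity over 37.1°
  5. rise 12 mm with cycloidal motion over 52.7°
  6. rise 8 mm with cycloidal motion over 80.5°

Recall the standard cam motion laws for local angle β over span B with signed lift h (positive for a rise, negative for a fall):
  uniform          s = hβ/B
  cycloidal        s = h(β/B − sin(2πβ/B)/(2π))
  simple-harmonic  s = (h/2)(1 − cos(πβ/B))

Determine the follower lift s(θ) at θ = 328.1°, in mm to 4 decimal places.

seg 1 [0°–37.5°] dwell: s stays 0.0000
seg 2 [37.5°–128.1°] cycloidal, h=7: full span → s += 7 → s = 7.0000
seg 3 [128.1°–189.7°] dwell: s stays 7.0000
seg 4 [189.7°–226.8°] uniform, h=26: full span → s += 26 → s = 33.0000
seg 5 [226.8°–279.5°] cycloidal, h=12: full span → s += 12 → s = 45.0000
seg 6 [279.5°–360°] cycloidal, h=8: θ=328.1° here. β=48.6, B=80.5. 8·(0.6037 − sin(2π·0.6037)/(2π)) = 5.6021 → s = 50.6021

50.6021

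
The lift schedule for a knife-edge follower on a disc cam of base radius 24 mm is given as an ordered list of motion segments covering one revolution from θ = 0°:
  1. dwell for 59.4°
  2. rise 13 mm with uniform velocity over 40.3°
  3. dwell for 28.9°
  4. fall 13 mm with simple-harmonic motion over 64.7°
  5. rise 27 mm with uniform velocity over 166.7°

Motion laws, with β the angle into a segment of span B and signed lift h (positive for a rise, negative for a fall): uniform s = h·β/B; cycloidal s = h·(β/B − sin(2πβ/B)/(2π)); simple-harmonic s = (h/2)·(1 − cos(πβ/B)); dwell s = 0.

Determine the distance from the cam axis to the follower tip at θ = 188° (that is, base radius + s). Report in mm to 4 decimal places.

seg 1 [0°–59.4°] dwell: s stays 0.0000
seg 2 [59.4°–99.7°] uniform, h=13: full span → s += 13 → s = 13.0000
seg 3 [99.7°–128.6°] dwell: s stays 13.0000
seg 4 [128.6°–193.3°] simple-harmonic, h=-13: θ=188° here. β=59.4, B=64.7. -13/2·(1 − cos(π·0.9181)) = -12.7859 → s = 0.2141
radial distance = base radius + s = 24 + 0.2141 = 24.2141

24.2141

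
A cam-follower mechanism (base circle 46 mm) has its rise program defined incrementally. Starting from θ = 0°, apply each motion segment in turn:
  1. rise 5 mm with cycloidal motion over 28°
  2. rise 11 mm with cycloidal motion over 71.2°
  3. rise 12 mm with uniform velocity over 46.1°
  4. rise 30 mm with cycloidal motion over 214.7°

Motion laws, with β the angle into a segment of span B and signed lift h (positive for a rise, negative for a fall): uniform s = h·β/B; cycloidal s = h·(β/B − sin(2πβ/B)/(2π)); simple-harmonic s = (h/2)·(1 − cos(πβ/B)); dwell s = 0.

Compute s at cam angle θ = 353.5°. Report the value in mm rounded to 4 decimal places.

seg 1 [0°–28°] cycloidal, h=5: full span → s += 5 → s = 5.0000
seg 2 [28°–99.2°] cycloidal, h=11: full span → s += 11 → s = 16.0000
seg 3 [99.2°–145.3°] uniform, h=12: full span → s += 12 → s = 28.0000
seg 4 [145.3°–360°] cycloidal, h=30: θ=353.5° here. β=208.2, B=214.7. 30·(0.9697 − sin(2π·0.9697)/(2π)) = 29.9945 → s = 57.9945

57.9945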